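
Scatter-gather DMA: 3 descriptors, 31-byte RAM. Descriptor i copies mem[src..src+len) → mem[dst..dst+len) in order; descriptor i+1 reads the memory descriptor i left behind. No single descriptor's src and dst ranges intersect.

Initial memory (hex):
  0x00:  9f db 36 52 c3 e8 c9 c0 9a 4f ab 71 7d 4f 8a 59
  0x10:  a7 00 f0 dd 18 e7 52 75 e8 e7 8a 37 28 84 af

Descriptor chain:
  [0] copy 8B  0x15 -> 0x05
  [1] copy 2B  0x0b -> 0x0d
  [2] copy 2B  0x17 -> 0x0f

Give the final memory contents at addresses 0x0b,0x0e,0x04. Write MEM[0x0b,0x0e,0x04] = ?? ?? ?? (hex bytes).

MEM[0x0b,0x0e,0x04] = 37 28 c3

[0] 0x15->0x05 len=8 : e7 52 75 e8 e7 8a 37 28
[1] 0x0b->0x0d len=2 : 37 28
[2] 0x17->0x0f len=2 : 75 e8
query mem[0x0b]=0x37, mem[0x0e]=0x28, mem[0x04]=0xc3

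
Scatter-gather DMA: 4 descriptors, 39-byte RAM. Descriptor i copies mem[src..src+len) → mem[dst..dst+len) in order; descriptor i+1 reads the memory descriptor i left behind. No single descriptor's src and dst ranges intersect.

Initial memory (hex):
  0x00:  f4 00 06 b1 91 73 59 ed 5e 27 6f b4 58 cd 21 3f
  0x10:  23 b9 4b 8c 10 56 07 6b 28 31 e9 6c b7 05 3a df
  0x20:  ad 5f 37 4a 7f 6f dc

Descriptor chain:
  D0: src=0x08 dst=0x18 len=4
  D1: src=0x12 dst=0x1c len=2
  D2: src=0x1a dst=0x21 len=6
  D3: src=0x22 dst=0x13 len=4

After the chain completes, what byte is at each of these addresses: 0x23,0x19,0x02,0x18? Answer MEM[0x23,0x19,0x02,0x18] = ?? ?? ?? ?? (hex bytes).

MEM[0x23,0x19,0x02,0x18] = 4b 27 06 5e

#0 dst[0x18+4] := {0x5e,0x27,0x6f,0xb4}
#1 dst[0x1c+2] := {0x4b,0x8c}
#2 dst[0x21+6] := {0x6f,0xb4,0x4b,0x8c,0x3a,0xdf}
#3 dst[0x13+4] := {0xb4,0x4b,0x8c,0x3a}
query mem[0x23]=0x4b, mem[0x19]=0x27, mem[0x02]=0x06, mem[0x18]=0x5e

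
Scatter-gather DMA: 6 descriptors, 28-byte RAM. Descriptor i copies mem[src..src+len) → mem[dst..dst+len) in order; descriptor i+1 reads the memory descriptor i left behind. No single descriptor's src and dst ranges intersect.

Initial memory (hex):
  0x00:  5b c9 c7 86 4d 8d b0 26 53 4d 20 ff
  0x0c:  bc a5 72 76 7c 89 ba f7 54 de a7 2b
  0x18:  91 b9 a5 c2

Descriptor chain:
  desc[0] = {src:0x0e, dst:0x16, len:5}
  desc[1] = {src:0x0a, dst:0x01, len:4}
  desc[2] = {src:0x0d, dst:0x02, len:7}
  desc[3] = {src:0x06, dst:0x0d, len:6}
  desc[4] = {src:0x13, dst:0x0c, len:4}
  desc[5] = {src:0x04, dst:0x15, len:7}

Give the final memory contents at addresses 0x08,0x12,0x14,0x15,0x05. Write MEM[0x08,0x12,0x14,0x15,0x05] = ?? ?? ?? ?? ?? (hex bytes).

D0: mem[0x16..0x1a] <- [72 76 7c 89 ba]
D1: mem[0x01..0x04] <- [20 ff bc a5]
D2: mem[0x02..0x08] <- [a5 72 76 7c 89 ba f7]
D3: mem[0x0d..0x12] <- [89 ba f7 4d 20 ff]
D4: mem[0x0c..0x0f] <- [f7 54 de 72]
D5: mem[0x15..0x1b] <- [76 7c 89 ba f7 4d 20]
query mem[0x08]=0xf7, mem[0x12]=0xff, mem[0x14]=0x54, mem[0x15]=0x76, mem[0x05]=0x7c

MEM[0x08,0x12,0x14,0x15,0x05] = f7 ff 54 76 7c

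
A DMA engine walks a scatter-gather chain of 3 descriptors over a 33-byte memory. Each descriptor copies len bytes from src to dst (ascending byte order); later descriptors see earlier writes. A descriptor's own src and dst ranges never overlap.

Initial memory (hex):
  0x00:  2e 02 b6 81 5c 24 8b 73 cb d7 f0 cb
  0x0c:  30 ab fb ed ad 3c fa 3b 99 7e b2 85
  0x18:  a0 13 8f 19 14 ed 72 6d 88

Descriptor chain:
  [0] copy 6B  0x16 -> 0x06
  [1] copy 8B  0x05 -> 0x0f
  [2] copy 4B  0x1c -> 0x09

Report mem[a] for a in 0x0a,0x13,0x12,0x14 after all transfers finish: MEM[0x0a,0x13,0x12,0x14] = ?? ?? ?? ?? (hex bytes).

MEM[0x0a,0x13,0x12,0x14] = ed 13 a0 8f

  after D0: wrote 6B at 0x06 = b285a0138f19
  after D1: wrote 8B at 0x0f = 24b285a0138f1930
  after D2: wrote 4B at 0x09 = 14ed726d
query mem[0x0a]=0xed, mem[0x13]=0x13, mem[0x12]=0xa0, mem[0x14]=0x8f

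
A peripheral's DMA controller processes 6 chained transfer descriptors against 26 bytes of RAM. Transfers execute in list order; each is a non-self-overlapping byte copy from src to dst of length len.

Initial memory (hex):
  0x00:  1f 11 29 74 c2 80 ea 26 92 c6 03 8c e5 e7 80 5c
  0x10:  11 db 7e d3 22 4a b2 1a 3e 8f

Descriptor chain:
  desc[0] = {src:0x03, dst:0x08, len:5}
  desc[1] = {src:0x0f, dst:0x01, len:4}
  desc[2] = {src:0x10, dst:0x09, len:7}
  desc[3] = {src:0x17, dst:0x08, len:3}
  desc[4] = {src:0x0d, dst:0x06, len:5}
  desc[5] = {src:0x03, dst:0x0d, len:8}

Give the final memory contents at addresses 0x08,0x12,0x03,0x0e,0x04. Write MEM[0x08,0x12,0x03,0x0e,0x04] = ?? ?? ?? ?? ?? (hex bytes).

[0] 0x03->0x08 len=5 : 74 c2 80 ea 26
[1] 0x0f->0x01 len=4 : 5c 11 db 7e
[2] 0x10->0x09 len=7 : 11 db 7e d3 22 4a b2
[3] 0x17->0x08 len=3 : 1a 3e 8f
[4] 0x0d->0x06 len=5 : 22 4a b2 11 db
[5] 0x03->0x0d len=8 : db 7e 80 22 4a b2 11 db
query mem[0x08]=0xb2, mem[0x12]=0xb2, mem[0x03]=0xdb, mem[0x0e]=0x7e, mem[0x04]=0x7e

MEM[0x08,0x12,0x03,0x0e,0x04] = b2 b2 db 7e 7e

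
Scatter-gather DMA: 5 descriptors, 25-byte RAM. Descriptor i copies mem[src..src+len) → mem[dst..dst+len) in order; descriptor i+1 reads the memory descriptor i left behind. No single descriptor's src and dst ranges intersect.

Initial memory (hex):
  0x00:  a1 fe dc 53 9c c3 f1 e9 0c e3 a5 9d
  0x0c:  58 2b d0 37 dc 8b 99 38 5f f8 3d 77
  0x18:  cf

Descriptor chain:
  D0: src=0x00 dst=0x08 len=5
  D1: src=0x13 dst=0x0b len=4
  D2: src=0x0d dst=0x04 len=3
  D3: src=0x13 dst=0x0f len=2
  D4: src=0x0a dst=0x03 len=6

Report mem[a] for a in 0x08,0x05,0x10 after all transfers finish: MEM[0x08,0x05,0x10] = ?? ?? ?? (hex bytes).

MEM[0x08,0x05,0x10] = 38 5f 5f

[0] 0x00->0x08 len=5 : a1 fe dc 53 9c
[1] 0x13->0x0b len=4 : 38 5f f8 3d
[2] 0x0d->0x04 len=3 : f8 3d 37
[3] 0x13->0x0f len=2 : 38 5f
[4] 0x0a->0x03 len=6 : dc 38 5f f8 3d 38
query mem[0x08]=0x38, mem[0x05]=0x5f, mem[0x10]=0x5f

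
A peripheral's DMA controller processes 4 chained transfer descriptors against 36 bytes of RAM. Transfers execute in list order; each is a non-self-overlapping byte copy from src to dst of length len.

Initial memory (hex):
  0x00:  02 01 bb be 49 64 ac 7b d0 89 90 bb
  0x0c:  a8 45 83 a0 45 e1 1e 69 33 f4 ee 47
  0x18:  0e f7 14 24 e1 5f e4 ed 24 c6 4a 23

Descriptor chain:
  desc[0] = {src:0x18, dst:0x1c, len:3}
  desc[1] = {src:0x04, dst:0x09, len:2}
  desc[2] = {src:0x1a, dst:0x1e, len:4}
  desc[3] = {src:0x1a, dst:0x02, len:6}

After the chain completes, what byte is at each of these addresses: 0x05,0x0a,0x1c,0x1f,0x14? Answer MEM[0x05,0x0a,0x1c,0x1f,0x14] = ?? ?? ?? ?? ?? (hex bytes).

MEM[0x05,0x0a,0x1c,0x1f,0x14] = f7 64 0e 24 33

#0 dst[0x1c+3] := {0x0e,0xf7,0x14}
#1 dst[0x09+2] := {0x49,0x64}
#2 dst[0x1e+4] := {0x14,0x24,0x0e,0xf7}
#3 dst[0x02+6] := {0x14,0x24,0x0e,0xf7,0x14,0x24}
query mem[0x05]=0xf7, mem[0x0a]=0x64, mem[0x1c]=0x0e, mem[0x1f]=0x24, mem[0x14]=0x33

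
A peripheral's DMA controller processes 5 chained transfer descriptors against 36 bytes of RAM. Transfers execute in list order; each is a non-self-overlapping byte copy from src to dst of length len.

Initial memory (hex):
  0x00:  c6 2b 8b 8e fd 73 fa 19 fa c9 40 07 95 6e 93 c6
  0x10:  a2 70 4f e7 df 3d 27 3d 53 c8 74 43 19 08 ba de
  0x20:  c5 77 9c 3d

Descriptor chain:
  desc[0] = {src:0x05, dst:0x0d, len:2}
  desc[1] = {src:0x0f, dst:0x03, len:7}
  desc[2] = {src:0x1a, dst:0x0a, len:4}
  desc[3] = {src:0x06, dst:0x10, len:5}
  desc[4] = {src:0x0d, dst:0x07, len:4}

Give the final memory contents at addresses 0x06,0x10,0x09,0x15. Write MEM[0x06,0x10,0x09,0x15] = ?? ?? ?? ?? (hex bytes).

MEM[0x06,0x10,0x09,0x15] = 4f 4f c6 3d

#0 dst[0x0d+2] := {0x73,0xfa}
#1 dst[0x03+7] := {0xc6,0xa2,0x70,0x4f,0xe7,0xdf,0x3d}
#2 dst[0x0a+4] := {0x74,0x43,0x19,0x08}
#3 dst[0x10+5] := {0x4f,0xe7,0xdf,0x3d,0x74}
#4 dst[0x07+4] := {0x08,0xfa,0xc6,0x4f}
query mem[0x06]=0x4f, mem[0x10]=0x4f, mem[0x09]=0xc6, mem[0x15]=0x3d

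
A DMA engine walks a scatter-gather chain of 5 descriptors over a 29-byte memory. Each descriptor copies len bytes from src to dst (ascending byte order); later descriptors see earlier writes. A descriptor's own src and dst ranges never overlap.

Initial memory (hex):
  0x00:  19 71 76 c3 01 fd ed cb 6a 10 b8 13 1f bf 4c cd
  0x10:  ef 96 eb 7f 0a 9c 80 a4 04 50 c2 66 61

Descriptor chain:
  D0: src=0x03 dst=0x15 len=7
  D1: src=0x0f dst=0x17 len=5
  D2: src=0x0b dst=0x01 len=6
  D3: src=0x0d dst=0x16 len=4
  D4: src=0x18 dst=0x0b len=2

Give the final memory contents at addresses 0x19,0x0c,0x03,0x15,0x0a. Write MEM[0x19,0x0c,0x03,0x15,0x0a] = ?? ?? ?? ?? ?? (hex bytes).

  after D0: wrote 7B at 0x15 = c301fdedcb6a10
  after D1: wrote 5B at 0x17 = cdef96eb7f
  after D2: wrote 6B at 0x01 = 131fbf4ccdef
  after D3: wrote 4B at 0x16 = bf4ccdef
  after D4: wrote 2B at 0x0b = cdef
query mem[0x19]=0xef, mem[0x0c]=0xef, mem[0x03]=0xbf, mem[0x15]=0xc3, mem[0x0a]=0xb8

MEM[0x19,0x0c,0x03,0x15,0x0a] = ef ef bf c3 b8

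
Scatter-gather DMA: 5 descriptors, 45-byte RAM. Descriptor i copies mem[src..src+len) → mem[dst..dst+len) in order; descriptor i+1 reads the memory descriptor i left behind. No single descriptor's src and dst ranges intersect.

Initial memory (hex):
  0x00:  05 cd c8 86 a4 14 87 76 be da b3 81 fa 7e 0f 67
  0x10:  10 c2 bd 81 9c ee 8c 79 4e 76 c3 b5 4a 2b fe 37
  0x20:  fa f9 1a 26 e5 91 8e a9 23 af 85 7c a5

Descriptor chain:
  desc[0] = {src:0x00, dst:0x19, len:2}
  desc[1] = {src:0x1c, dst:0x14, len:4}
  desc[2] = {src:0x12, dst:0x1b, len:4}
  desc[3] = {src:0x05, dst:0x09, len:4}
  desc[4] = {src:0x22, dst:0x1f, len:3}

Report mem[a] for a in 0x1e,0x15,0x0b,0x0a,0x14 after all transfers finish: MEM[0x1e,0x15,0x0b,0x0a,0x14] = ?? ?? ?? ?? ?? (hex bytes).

D0: mem[0x19..0x1a] <- [05 cd]
D1: mem[0x14..0x17] <- [4a 2b fe 37]
D2: mem[0x1b..0x1e] <- [bd 81 4a 2b]
D3: mem[0x09..0x0c] <- [14 87 76 be]
D4: mem[0x1f..0x21] <- [1a 26 e5]
query mem[0x1e]=0x2b, mem[0x15]=0x2b, mem[0x0b]=0x76, mem[0x0a]=0x87, mem[0x14]=0x4a

MEM[0x1e,0x15,0x0b,0x0a,0x14] = 2b 2b 76 87 4a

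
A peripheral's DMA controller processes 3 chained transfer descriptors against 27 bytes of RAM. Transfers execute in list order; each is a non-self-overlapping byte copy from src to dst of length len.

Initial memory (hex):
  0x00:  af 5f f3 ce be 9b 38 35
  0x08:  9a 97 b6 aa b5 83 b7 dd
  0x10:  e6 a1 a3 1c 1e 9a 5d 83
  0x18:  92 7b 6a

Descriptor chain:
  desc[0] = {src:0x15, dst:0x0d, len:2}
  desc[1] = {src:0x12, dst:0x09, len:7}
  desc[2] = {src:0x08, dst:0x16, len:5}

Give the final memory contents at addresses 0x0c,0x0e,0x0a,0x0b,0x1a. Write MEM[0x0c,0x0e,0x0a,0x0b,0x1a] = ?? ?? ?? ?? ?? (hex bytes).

D0: mem[0x0d..0x0e] <- [9a 5d]
D1: mem[0x09..0x0f] <- [a3 1c 1e 9a 5d 83 92]
D2: mem[0x16..0x1a] <- [9a a3 1c 1e 9a]
query mem[0x0c]=0x9a, mem[0x0e]=0x83, mem[0x0a]=0x1c, mem[0x0b]=0x1e, mem[0x1a]=0x9a

MEM[0x0c,0x0e,0x0a,0x0b,0x1a] = 9a 83 1c 1e 9a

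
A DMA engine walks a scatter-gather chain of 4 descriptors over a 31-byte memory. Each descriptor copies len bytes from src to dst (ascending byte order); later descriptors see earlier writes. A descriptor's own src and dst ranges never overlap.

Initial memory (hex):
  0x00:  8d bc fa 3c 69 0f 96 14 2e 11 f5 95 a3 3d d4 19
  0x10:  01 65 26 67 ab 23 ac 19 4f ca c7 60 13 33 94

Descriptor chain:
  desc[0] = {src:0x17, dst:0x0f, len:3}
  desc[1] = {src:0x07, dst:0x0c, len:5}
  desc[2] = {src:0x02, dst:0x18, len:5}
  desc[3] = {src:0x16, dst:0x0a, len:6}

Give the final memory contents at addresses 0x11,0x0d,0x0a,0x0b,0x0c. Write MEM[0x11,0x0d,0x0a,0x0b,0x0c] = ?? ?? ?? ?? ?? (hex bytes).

[0] 0x17->0x0f len=3 : 19 4f ca
[1] 0x07->0x0c len=5 : 14 2e 11 f5 95
[2] 0x02->0x18 len=5 : fa 3c 69 0f 96
[3] 0x16->0x0a len=6 : ac 19 fa 3c 69 0f
query mem[0x11]=0xca, mem[0x0d]=0x3c, mem[0x0a]=0xac, mem[0x0b]=0x19, mem[0x0c]=0xfa

MEM[0x11,0x0d,0x0a,0x0b,0x0c] = ca 3c ac 19 fa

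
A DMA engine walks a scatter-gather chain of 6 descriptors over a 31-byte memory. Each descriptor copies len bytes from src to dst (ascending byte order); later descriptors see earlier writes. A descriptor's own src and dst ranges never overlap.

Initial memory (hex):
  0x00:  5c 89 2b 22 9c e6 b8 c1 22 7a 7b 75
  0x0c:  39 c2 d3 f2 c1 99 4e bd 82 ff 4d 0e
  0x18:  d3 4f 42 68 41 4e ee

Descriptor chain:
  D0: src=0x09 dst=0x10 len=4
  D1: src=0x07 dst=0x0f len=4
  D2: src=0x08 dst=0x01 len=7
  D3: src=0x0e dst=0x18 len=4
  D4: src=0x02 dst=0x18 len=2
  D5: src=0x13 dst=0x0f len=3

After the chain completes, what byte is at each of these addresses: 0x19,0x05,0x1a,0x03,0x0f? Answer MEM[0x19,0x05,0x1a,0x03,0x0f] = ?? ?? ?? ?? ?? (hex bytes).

[0] 0x09->0x10 len=4 : 7a 7b 75 39
[1] 0x07->0x0f len=4 : c1 22 7a 7b
[2] 0x08->0x01 len=7 : 22 7a 7b 75 39 c2 d3
[3] 0x0e->0x18 len=4 : d3 c1 22 7a
[4] 0x02->0x18 len=2 : 7a 7b
[5] 0x13->0x0f len=3 : 39 82 ff
query mem[0x19]=0x7b, mem[0x05]=0x39, mem[0x1a]=0x22, mem[0x03]=0x7b, mem[0x0f]=0x39

MEM[0x19,0x05,0x1a,0x03,0x0f] = 7b 39 22 7b 39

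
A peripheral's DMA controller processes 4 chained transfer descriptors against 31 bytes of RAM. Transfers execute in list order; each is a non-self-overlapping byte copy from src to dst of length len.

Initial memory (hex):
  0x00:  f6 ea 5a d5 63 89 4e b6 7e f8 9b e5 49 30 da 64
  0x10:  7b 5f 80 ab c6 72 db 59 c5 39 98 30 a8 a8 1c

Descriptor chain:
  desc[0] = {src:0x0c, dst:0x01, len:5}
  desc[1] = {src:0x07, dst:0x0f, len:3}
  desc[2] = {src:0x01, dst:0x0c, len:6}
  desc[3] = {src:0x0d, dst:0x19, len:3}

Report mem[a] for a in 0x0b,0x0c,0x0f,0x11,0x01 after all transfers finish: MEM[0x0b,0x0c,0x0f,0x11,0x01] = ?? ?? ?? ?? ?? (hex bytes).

[0] 0x0c->0x01 len=5 : 49 30 da 64 7b
[1] 0x07->0x0f len=3 : b6 7e f8
[2] 0x01->0x0c len=6 : 49 30 da 64 7b 4e
[3] 0x0d->0x19 len=3 : 30 da 64
query mem[0x0b]=0xe5, mem[0x0c]=0x49, mem[0x0f]=0x64, mem[0x11]=0x4e, mem[0x01]=0x49

MEM[0x0b,0x0c,0x0f,0x11,0x01] = e5 49 64 4e 49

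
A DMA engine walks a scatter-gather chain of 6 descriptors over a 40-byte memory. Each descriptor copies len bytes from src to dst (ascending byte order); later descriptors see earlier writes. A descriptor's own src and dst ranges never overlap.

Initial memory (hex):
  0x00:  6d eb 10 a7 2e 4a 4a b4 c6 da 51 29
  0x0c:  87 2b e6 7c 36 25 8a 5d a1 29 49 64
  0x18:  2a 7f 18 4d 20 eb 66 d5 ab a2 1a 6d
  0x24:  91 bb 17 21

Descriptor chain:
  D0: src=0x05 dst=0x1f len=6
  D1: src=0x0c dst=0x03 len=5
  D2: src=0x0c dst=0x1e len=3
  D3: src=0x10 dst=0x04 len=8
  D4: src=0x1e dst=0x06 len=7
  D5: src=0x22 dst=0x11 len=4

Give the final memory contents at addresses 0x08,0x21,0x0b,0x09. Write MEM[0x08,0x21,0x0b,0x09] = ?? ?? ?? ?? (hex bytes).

[0] 0x05->0x1f len=6 : 4a 4a b4 c6 da 51
[1] 0x0c->0x03 len=5 : 87 2b e6 7c 36
[2] 0x0c->0x1e len=3 : 87 2b e6
[3] 0x10->0x04 len=8 : 36 25 8a 5d a1 29 49 64
[4] 0x1e->0x06 len=7 : 87 2b e6 b4 c6 da 51
[5] 0x22->0x11 len=4 : c6 da 51 bb
query mem[0x08]=0xe6, mem[0x21]=0xb4, mem[0x0b]=0xda, mem[0x09]=0xb4

MEM[0x08,0x21,0x0b,0x09] = e6 b4 da b4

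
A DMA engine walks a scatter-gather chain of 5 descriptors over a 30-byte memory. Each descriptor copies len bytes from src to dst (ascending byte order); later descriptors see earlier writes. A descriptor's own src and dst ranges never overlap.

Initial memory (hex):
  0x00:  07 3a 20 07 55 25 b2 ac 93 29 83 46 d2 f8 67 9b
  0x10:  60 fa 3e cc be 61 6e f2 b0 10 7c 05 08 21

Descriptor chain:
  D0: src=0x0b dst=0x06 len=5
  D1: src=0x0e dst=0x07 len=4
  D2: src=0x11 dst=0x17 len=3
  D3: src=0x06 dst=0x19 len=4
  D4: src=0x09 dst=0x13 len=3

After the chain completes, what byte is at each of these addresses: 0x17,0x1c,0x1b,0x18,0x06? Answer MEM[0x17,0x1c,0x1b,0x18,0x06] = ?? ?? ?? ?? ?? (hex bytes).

MEM[0x17,0x1c,0x1b,0x18,0x06] = fa 60 9b 3e 46

[0] 0x0b->0x06 len=5 : 46 d2 f8 67 9b
[1] 0x0e->0x07 len=4 : 67 9b 60 fa
[2] 0x11->0x17 len=3 : fa 3e cc
[3] 0x06->0x19 len=4 : 46 67 9b 60
[4] 0x09->0x13 len=3 : 60 fa 46
query mem[0x17]=0xfa, mem[0x1c]=0x60, mem[0x1b]=0x9b, mem[0x18]=0x3e, mem[0x06]=0x46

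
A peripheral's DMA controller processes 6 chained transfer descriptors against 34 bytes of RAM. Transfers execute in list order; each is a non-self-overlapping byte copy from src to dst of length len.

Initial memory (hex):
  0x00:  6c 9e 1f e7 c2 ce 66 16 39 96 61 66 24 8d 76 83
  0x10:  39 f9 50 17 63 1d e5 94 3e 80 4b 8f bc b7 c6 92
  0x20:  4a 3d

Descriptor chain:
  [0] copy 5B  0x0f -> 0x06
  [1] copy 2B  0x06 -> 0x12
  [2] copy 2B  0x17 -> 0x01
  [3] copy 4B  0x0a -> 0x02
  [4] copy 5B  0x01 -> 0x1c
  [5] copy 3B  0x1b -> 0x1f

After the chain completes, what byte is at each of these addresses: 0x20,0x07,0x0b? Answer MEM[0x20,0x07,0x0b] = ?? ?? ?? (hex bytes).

MEM[0x20,0x07,0x0b] = 94 39 66

D0: mem[0x06..0x0a] <- [83 39 f9 50 17]
D1: mem[0x12..0x13] <- [83 39]
D2: mem[0x01..0x02] <- [94 3e]
D3: mem[0x02..0x05] <- [17 66 24 8d]
D4: mem[0x1c..0x20] <- [94 17 66 24 8d]
D5: mem[0x1f..0x21] <- [8f 94 17]
query mem[0x20]=0x94, mem[0x07]=0x39, mem[0x0b]=0x66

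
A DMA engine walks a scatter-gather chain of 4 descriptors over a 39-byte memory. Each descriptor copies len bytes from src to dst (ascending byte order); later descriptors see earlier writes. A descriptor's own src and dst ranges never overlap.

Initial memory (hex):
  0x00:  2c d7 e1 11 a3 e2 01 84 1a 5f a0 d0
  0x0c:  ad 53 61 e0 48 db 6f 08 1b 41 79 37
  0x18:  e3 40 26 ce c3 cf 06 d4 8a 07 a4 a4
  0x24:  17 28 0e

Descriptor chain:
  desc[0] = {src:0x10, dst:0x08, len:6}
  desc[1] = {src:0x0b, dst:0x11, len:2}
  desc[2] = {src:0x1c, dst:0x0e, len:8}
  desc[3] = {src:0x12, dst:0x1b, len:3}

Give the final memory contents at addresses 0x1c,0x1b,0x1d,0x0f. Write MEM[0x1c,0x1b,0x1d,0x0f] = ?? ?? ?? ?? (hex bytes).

[0] 0x10->0x08 len=6 : 48 db 6f 08 1b 41
[1] 0x0b->0x11 len=2 : 08 1b
[2] 0x1c->0x0e len=8 : c3 cf 06 d4 8a 07 a4 a4
[3] 0x12->0x1b len=3 : 8a 07 a4
query mem[0x1c]=0x07, mem[0x1b]=0x8a, mem[0x1d]=0xa4, mem[0x0f]=0xcf

MEM[0x1c,0x1b,0x1d,0x0f] = 07 8a a4 cf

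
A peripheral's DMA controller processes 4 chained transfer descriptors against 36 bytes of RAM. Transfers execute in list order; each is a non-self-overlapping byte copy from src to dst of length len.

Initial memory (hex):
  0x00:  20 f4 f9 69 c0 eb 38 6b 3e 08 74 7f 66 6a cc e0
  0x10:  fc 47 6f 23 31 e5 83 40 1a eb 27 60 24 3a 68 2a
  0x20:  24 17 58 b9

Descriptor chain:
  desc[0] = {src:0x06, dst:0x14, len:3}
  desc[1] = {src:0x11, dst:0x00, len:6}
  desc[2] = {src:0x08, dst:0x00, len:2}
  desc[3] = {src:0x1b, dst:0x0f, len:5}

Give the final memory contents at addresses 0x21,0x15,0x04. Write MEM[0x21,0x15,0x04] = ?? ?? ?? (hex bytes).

#0 dst[0x14+3] := {0x38,0x6b,0x3e}
#1 dst[0x00+6] := {0x47,0x6f,0x23,0x38,0x6b,0x3e}
#2 dst[0x00+2] := {0x3e,0x08}
#3 dst[0x0f+5] := {0x60,0x24,0x3a,0x68,0x2a}
query mem[0x21]=0x17, mem[0x15]=0x6b, mem[0x04]=0x6b

MEM[0x21,0x15,0x04] = 17 6b 6b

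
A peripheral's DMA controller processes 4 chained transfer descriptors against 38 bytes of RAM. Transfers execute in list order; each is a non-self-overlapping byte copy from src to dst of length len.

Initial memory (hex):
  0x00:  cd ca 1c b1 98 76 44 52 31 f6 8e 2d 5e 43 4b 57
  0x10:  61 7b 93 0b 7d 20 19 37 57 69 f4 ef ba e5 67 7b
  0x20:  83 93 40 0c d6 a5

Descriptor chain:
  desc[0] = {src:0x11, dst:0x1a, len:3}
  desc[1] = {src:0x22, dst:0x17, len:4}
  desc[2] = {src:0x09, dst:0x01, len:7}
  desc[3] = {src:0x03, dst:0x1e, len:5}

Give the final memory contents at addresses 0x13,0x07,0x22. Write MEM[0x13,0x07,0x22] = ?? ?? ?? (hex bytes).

  after D0: wrote 3B at 0x1a = 7b930b
  after D1: wrote 4B at 0x17 = 400cd6a5
  after D2: wrote 7B at 0x01 = f68e2d5e434b57
  after D3: wrote 5B at 0x1e = 2d5e434b57
query mem[0x13]=0x0b, mem[0x07]=0x57, mem[0x22]=0x57

MEM[0x13,0x07,0x22] = 0b 57 57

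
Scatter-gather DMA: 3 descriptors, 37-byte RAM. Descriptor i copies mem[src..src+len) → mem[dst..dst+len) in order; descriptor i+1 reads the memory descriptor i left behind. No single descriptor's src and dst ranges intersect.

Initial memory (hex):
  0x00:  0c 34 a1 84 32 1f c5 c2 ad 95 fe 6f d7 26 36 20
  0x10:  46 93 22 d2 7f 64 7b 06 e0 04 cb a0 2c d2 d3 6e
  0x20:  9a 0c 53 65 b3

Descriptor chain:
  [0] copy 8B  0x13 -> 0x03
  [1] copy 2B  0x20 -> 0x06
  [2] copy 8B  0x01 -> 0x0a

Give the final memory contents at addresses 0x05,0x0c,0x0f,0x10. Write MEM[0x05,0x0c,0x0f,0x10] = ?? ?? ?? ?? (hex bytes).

#0 dst[0x03+8] := {0xd2,0x7f,0x64,0x7b,0x06,0xe0,0x04,0xcb}
#1 dst[0x06+2] := {0x9a,0x0c}
#2 dst[0x0a+8] := {0x34,0xa1,0xd2,0x7f,0x64,0x9a,0x0c,0xe0}
query mem[0x05]=0x64, mem[0x0c]=0xd2, mem[0x0f]=0x9a, mem[0x10]=0x0c

MEM[0x05,0x0c,0x0f,0x10] = 64 d2 9a 0c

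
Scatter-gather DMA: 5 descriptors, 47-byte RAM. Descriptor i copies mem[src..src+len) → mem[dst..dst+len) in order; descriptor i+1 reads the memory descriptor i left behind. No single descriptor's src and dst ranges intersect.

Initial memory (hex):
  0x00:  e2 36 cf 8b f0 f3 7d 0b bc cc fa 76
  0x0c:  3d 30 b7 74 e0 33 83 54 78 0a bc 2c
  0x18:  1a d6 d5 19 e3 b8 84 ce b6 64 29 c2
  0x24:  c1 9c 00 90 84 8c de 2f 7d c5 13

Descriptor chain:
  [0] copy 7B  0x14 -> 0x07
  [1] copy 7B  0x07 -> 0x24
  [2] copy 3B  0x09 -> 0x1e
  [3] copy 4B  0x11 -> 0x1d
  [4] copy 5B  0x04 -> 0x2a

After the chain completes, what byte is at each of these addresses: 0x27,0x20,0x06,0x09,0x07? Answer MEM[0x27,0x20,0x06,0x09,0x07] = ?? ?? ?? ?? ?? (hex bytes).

[0] 0x14->0x07 len=7 : 78 0a bc 2c 1a d6 d5
[1] 0x07->0x24 len=7 : 78 0a bc 2c 1a d6 d5
[2] 0x09->0x1e len=3 : bc 2c 1a
[3] 0x11->0x1d len=4 : 33 83 54 78
[4] 0x04->0x2a len=5 : f0 f3 7d 78 0a
query mem[0x27]=0x2c, mem[0x20]=0x78, mem[0x06]=0x7d, mem[0x09]=0xbc, mem[0x07]=0x78

MEM[0x27,0x20,0x06,0x09,0x07] = 2c 78 7d bc 78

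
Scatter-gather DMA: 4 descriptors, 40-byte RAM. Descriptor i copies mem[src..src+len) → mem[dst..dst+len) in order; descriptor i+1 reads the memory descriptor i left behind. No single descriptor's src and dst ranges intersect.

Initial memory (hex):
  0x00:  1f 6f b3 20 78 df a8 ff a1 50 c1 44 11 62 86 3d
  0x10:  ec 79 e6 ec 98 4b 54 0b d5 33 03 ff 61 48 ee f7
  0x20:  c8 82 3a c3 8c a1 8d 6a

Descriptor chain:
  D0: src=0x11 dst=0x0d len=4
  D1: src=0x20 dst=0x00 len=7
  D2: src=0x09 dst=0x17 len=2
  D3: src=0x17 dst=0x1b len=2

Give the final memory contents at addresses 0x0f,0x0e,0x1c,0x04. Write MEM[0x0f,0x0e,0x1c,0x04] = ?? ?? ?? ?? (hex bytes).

#0 dst[0x0d+4] := {0x79,0xe6,0xec,0x98}
#1 dst[0x00+7] := {0xc8,0x82,0x3a,0xc3,0x8c,0xa1,0x8d}
#2 dst[0x17+2] := {0x50,0xc1}
#3 dst[0x1b+2] := {0x50,0xc1}
query mem[0x0f]=0xec, mem[0x0e]=0xe6, mem[0x1c]=0xc1, mem[0x04]=0x8c

MEM[0x0f,0x0e,0x1c,0x04] = ec e6 c1 8c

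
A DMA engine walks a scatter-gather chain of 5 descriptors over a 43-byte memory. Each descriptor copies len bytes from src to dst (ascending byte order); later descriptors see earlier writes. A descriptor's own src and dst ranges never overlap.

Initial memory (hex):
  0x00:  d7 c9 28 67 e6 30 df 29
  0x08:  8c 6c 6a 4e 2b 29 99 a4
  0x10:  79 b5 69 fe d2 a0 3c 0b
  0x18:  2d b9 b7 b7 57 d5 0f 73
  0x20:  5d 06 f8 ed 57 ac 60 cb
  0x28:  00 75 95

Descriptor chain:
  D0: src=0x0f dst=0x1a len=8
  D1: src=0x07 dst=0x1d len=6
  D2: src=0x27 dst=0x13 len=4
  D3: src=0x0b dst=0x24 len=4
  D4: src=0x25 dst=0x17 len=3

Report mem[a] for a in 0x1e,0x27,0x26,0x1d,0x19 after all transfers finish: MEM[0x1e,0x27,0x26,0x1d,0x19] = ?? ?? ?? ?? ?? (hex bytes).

MEM[0x1e,0x27,0x26,0x1d,0x19] = 8c 99 29 29 99

  after D0: wrote 8B at 0x1a = a479b569fed2a03c
  after D1: wrote 6B at 0x1d = 298c6c6a4e2b
  after D2: wrote 4B at 0x13 = cb007595
  after D3: wrote 4B at 0x24 = 4e2b2999
  after D4: wrote 3B at 0x17 = 2b2999
query mem[0x1e]=0x8c, mem[0x27]=0x99, mem[0x26]=0x29, mem[0x1d]=0x29, mem[0x19]=0x99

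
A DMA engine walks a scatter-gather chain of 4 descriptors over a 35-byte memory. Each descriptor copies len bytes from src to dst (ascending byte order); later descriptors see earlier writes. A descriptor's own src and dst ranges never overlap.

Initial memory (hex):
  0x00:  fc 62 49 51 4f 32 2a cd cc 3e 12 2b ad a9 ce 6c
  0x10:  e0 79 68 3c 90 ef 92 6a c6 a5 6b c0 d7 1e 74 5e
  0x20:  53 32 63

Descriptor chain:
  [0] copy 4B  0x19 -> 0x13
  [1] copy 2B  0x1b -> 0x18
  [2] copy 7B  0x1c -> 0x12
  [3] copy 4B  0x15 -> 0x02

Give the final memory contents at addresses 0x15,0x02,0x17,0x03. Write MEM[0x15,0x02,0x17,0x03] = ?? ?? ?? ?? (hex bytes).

[0] 0x19->0x13 len=4 : a5 6b c0 d7
[1] 0x1b->0x18 len=2 : c0 d7
[2] 0x1c->0x12 len=7 : d7 1e 74 5e 53 32 63
[3] 0x15->0x02 len=4 : 5e 53 32 63
query mem[0x15]=0x5e, mem[0x02]=0x5e, mem[0x17]=0x32, mem[0x03]=0x53

MEM[0x15,0x02,0x17,0x03] = 5e 5e 32 53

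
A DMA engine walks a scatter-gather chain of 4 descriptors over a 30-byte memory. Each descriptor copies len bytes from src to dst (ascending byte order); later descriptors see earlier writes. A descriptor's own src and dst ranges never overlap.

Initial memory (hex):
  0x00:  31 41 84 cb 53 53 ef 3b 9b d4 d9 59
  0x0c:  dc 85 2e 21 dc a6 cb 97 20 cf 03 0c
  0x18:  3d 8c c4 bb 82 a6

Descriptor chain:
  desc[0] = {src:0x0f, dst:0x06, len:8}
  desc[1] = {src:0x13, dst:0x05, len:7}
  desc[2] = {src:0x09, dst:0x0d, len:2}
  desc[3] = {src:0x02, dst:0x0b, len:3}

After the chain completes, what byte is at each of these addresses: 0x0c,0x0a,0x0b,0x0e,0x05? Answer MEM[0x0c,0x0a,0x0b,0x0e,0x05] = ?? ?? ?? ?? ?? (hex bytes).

MEM[0x0c,0x0a,0x0b,0x0e,0x05] = cb 3d 84 3d 97

#0 dst[0x06+8] := {0x21,0xdc,0xa6,0xcb,0x97,0x20,0xcf,0x03}
#1 dst[0x05+7] := {0x97,0x20,0xcf,0x03,0x0c,0x3d,0x8c}
#2 dst[0x0d+2] := {0x0c,0x3d}
#3 dst[0x0b+3] := {0x84,0xcb,0x53}
query mem[0x0c]=0xcb, mem[0x0a]=0x3d, mem[0x0b]=0x84, mem[0x0e]=0x3d, mem[0x05]=0x97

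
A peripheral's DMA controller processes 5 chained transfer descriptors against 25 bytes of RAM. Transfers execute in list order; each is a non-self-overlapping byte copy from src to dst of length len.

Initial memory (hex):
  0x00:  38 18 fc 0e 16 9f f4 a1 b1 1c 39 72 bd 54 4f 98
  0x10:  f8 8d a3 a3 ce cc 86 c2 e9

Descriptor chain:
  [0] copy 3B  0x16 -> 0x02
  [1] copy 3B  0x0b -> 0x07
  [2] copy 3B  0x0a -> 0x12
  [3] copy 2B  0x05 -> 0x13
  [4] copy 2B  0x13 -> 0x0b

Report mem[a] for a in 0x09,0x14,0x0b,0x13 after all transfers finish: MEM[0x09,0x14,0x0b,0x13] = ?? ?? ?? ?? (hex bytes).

MEM[0x09,0x14,0x0b,0x13] = 54 f4 9f 9f

D0: mem[0x02..0x04] <- [86 c2 e9]
D1: mem[0x07..0x09] <- [72 bd 54]
D2: mem[0x12..0x14] <- [39 72 bd]
D3: mem[0x13..0x14] <- [9f f4]
D4: mem[0x0b..0x0c] <- [9f f4]
query mem[0x09]=0x54, mem[0x14]=0xf4, mem[0x0b]=0x9f, mem[0x13]=0x9f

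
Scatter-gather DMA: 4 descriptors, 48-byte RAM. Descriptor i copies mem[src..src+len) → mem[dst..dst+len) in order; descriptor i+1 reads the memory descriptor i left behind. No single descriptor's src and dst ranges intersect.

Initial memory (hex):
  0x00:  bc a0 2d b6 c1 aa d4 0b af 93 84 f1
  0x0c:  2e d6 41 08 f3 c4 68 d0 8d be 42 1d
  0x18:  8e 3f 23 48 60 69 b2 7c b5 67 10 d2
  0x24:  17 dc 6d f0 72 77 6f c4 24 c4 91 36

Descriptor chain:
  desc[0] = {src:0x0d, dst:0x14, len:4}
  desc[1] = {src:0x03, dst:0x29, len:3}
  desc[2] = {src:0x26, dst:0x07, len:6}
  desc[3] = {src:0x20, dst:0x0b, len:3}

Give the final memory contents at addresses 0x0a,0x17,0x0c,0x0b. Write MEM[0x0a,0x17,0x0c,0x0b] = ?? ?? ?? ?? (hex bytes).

MEM[0x0a,0x17,0x0c,0x0b] = b6 f3 67 b5

  after D0: wrote 4B at 0x14 = d64108f3
  after D1: wrote 3B at 0x29 = b6c1aa
  after D2: wrote 6B at 0x07 = 6df072b6c1aa
  after D3: wrote 3B at 0x0b = b56710
query mem[0x0a]=0xb6, mem[0x17]=0xf3, mem[0x0c]=0x67, mem[0x0b]=0xb5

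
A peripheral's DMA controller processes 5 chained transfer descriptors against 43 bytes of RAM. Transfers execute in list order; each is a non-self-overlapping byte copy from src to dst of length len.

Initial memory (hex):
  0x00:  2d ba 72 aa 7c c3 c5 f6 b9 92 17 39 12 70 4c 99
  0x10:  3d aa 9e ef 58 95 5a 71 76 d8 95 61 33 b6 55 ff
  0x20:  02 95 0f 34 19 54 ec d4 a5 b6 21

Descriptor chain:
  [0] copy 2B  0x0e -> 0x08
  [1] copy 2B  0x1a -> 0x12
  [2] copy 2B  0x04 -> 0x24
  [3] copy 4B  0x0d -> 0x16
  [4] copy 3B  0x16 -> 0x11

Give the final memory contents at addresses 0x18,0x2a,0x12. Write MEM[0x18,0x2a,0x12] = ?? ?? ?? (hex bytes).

MEM[0x18,0x2a,0x12] = 99 21 4c

D0: mem[0x08..0x09] <- [4c 99]
D1: mem[0x12..0x13] <- [95 61]
D2: mem[0x24..0x25] <- [7c c3]
D3: mem[0x16..0x19] <- [70 4c 99 3d]
D4: mem[0x11..0x13] <- [70 4c 99]
query mem[0x18]=0x99, mem[0x2a]=0x21, mem[0x12]=0x4c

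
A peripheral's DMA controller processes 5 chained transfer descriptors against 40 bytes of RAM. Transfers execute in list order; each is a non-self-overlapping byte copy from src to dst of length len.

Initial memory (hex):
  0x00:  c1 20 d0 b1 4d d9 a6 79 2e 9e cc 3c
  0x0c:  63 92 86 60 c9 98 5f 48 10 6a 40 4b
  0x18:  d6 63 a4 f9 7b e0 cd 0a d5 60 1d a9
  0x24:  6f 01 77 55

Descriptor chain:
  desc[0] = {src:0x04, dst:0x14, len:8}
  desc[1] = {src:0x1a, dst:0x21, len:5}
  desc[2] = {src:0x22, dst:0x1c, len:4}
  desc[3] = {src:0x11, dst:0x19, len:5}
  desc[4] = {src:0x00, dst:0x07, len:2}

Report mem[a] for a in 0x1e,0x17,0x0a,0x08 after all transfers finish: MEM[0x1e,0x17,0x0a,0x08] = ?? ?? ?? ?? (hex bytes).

MEM[0x1e,0x17,0x0a,0x08] = e0 79 cc 20

  after D0: wrote 8B at 0x14 = 4dd9a6792e9ecc3c
  after D1: wrote 5B at 0x21 = cc3c7be0cd
  after D2: wrote 4B at 0x1c = 3c7be0cd
  after D3: wrote 5B at 0x19 = 985f484dd9
  after D4: wrote 2B at 0x07 = c120
query mem[0x1e]=0xe0, mem[0x17]=0x79, mem[0x0a]=0xcc, mem[0x08]=0x20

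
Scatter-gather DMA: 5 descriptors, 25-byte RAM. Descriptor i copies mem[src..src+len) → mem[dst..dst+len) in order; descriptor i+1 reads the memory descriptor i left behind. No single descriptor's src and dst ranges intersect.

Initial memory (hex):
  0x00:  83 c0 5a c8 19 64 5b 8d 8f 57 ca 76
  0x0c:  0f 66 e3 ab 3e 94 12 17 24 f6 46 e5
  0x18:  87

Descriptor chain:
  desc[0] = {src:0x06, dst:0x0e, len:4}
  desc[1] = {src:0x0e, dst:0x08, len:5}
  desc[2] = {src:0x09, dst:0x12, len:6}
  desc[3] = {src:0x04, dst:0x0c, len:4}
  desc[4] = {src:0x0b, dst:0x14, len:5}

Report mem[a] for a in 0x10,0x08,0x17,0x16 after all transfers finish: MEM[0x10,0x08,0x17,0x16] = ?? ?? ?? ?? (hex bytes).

MEM[0x10,0x08,0x17,0x16] = 8f 5b 5b 64

  after D0: wrote 4B at 0x0e = 5b8d8f57
  after D1: wrote 5B at 0x08 = 5b8d8f5712
  after D2: wrote 6B at 0x12 = 8d8f5712665b
  after D3: wrote 4B at 0x0c = 19645b8d
  after D4: wrote 5B at 0x14 = 5719645b8d
query mem[0x10]=0x8f, mem[0x08]=0x5b, mem[0x17]=0x5b, mem[0x16]=0x64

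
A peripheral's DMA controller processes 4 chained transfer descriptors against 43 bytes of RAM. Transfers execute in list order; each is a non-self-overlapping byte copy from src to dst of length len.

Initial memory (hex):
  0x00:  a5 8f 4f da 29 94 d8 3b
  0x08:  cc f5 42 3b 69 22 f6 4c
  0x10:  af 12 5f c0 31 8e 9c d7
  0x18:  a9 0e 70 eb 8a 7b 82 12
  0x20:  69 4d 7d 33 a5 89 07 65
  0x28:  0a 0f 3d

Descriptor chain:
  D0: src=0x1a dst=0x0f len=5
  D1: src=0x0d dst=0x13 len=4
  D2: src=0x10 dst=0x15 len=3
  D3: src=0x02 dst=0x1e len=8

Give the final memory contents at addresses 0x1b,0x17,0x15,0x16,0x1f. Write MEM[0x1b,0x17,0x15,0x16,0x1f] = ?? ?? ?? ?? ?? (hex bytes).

#0 dst[0x0f+5] := {0x70,0xeb,0x8a,0x7b,0x82}
#1 dst[0x13+4] := {0x22,0xf6,0x70,0xeb}
#2 dst[0x15+3] := {0xeb,0x8a,0x7b}
#3 dst[0x1e+8] := {0x4f,0xda,0x29,0x94,0xd8,0x3b,0xcc,0xf5}
query mem[0x1b]=0xeb, mem[0x17]=0x7b, mem[0x15]=0xeb, mem[0x16]=0x8a, mem[0x1f]=0xda

MEM[0x1b,0x17,0x15,0x16,0x1f] = eb 7b eb 8a da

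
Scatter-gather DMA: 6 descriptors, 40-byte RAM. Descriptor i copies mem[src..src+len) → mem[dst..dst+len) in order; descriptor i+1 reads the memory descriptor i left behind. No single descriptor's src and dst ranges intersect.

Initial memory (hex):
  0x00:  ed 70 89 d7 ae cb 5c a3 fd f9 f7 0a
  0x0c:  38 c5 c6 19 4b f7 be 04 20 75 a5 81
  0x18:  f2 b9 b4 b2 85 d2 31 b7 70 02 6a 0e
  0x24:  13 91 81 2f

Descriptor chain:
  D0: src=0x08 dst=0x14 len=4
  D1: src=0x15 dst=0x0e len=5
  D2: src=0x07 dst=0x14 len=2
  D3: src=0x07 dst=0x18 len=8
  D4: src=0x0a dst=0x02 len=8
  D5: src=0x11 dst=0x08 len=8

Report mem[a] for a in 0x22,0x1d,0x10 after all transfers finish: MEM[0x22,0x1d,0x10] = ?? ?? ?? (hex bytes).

MEM[0x22,0x1d,0x10] = 6a 38 0a

[0] 0x08->0x14 len=4 : fd f9 f7 0a
[1] 0x15->0x0e len=5 : f9 f7 0a f2 b9
[2] 0x07->0x14 len=2 : a3 fd
[3] 0x07->0x18 len=8 : a3 fd f9 f7 0a 38 c5 f9
[4] 0x0a->0x02 len=8 : f7 0a 38 c5 f9 f7 0a f2
[5] 0x11->0x08 len=8 : f2 b9 04 a3 fd f7 0a a3
query mem[0x22]=0x6a, mem[0x1d]=0x38, mem[0x10]=0x0a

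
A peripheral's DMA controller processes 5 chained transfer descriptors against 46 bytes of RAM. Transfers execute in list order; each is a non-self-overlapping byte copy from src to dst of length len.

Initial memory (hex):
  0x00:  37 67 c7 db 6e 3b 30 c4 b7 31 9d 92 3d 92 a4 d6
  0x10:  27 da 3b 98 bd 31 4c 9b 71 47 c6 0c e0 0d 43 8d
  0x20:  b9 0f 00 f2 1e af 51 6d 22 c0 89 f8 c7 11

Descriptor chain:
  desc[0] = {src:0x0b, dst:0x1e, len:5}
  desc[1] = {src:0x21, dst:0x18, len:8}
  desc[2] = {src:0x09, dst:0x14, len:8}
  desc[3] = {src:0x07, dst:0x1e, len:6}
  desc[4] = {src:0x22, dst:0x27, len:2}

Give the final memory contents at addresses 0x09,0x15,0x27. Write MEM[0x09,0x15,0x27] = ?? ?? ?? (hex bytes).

  after D0: wrote 5B at 0x1e = 923d92a4d6
  after D1: wrote 8B at 0x18 = a4d6f21eaf516d22
  after D2: wrote 8B at 0x14 = 319d923d92a4d627
  after D3: wrote 6B at 0x1e = c4b7319d923d
  after D4: wrote 2B at 0x27 = 923d
query mem[0x09]=0x31, mem[0x15]=0x9d, mem[0x27]=0x92

MEM[0x09,0x15,0x27] = 31 9d 92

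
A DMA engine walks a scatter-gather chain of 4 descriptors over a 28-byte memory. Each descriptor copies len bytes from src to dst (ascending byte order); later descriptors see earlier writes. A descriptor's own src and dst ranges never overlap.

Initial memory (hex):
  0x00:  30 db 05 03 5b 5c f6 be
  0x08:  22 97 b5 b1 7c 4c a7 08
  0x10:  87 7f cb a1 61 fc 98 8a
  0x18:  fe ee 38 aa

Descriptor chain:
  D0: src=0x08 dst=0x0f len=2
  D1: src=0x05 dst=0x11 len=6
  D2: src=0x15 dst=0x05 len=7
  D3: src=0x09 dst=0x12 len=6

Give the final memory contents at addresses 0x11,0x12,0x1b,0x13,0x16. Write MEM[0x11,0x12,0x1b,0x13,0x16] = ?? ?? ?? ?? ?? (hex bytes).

D0: mem[0x0f..0x10] <- [22 97]
D1: mem[0x11..0x16] <- [5c f6 be 22 97 b5]
D2: mem[0x05..0x0b] <- [97 b5 8a fe ee 38 aa]
D3: mem[0x12..0x17] <- [ee 38 aa 7c 4c a7]
query mem[0x11]=0x5c, mem[0x12]=0xee, mem[0x1b]=0xaa, mem[0x13]=0x38, mem[0x16]=0x4c

MEM[0x11,0x12,0x1b,0x13,0x16] = 5c ee aa 38 4c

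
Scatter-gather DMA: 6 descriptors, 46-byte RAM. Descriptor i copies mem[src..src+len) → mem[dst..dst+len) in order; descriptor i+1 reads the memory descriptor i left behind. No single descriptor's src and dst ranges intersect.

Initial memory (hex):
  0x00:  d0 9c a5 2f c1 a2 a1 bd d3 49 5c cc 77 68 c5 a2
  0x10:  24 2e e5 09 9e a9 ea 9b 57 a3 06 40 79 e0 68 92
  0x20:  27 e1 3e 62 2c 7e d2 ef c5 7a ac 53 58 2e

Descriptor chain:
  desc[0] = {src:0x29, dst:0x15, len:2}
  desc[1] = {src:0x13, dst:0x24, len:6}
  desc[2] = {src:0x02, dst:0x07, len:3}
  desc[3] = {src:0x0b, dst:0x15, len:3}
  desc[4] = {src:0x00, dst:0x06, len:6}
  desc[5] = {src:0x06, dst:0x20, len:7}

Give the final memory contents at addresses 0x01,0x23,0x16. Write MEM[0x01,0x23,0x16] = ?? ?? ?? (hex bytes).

#0 dst[0x15+2] := {0x7a,0xac}
#1 dst[0x24+6] := {0x09,0x9e,0x7a,0xac,0x9b,0x57}
#2 dst[0x07+3] := {0xa5,0x2f,0xc1}
#3 dst[0x15+3] := {0xcc,0x77,0x68}
#4 dst[0x06+6] := {0xd0,0x9c,0xa5,0x2f,0xc1,0xa2}
#5 dst[0x20+7] := {0xd0,0x9c,0xa5,0x2f,0xc1,0xa2,0x77}
query mem[0x01]=0x9c, mem[0x23]=0x2f, mem[0x16]=0x77

MEM[0x01,0x23,0x16] = 9c 2f 77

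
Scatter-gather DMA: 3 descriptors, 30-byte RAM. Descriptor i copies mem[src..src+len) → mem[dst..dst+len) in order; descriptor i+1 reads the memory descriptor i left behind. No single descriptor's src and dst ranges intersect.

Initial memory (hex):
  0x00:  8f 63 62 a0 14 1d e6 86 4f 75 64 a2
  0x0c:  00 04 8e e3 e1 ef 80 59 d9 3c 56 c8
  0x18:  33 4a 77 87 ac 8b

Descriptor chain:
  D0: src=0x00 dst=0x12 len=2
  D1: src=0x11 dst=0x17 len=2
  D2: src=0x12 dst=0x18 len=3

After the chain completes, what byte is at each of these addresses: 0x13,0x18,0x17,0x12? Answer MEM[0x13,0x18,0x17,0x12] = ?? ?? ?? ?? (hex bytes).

MEM[0x13,0x18,0x17,0x12] = 63 8f ef 8f

D0: mem[0x12..0x13] <- [8f 63]
D1: mem[0x17..0x18] <- [ef 8f]
D2: mem[0x18..0x1a] <- [8f 63 d9]
query mem[0x13]=0x63, mem[0x18]=0x8f, mem[0x17]=0xef, mem[0x12]=0x8f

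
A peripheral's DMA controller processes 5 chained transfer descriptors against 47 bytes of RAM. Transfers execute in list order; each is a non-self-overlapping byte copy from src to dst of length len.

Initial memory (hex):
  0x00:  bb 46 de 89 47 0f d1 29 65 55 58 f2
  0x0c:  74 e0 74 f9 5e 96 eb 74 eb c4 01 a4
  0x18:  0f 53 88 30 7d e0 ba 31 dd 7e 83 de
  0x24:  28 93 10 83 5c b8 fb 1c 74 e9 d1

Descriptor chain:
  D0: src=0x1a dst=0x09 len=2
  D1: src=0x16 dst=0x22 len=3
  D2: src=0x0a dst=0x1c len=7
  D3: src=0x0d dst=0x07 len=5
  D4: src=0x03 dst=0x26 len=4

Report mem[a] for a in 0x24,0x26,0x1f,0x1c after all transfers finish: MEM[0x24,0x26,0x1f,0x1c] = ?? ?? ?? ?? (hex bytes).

MEM[0x24,0x26,0x1f,0x1c] = 0f 89 e0 30

#0 dst[0x09+2] := {0x88,0x30}
#1 dst[0x22+3] := {0x01,0xa4,0x0f}
#2 dst[0x1c+7] := {0x30,0xf2,0x74,0xe0,0x74,0xf9,0x5e}
#3 dst[0x07+5] := {0xe0,0x74,0xf9,0x5e,0x96}
#4 dst[0x26+4] := {0x89,0x47,0x0f,0xd1}
query mem[0x24]=0x0f, mem[0x26]=0x89, mem[0x1f]=0xe0, mem[0x1c]=0x30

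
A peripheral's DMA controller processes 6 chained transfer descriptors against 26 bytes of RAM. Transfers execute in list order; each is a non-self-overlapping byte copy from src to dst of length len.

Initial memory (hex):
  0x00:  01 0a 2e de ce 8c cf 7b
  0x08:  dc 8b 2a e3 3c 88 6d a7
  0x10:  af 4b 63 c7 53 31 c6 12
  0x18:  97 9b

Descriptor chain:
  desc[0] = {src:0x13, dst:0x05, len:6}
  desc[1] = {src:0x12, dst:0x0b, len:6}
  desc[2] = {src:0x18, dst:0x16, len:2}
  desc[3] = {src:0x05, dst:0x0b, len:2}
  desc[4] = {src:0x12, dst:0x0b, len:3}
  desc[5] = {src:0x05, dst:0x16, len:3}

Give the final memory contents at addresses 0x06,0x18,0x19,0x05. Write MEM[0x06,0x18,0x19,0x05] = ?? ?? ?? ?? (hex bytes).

MEM[0x06,0x18,0x19,0x05] = 53 31 9b c7

D0: mem[0x05..0x0a] <- [c7 53 31 c6 12 97]
D1: mem[0x0b..0x10] <- [63 c7 53 31 c6 12]
D2: mem[0x16..0x17] <- [97 9b]
D3: mem[0x0b..0x0c] <- [c7 53]
D4: mem[0x0b..0x0d] <- [63 c7 53]
D5: mem[0x16..0x18] <- [c7 53 31]
query mem[0x06]=0x53, mem[0x18]=0x31, mem[0x19]=0x9b, mem[0x05]=0xc7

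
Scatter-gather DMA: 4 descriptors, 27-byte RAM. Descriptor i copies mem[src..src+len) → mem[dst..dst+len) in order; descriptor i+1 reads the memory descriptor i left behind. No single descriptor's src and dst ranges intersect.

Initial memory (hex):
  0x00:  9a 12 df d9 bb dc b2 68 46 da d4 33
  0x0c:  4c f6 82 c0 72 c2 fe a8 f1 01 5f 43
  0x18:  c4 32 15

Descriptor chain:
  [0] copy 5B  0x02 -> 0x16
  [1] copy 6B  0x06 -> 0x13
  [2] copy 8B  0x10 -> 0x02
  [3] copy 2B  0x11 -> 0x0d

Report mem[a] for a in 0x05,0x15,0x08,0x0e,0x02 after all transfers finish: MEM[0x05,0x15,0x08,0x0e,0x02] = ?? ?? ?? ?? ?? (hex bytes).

#0 dst[0x16+5] := {0xdf,0xd9,0xbb,0xdc,0xb2}
#1 dst[0x13+6] := {0xb2,0x68,0x46,0xda,0xd4,0x33}
#2 dst[0x02+8] := {0x72,0xc2,0xfe,0xb2,0x68,0x46,0xda,0xd4}
#3 dst[0x0d+2] := {0xc2,0xfe}
query mem[0x05]=0xb2, mem[0x15]=0x46, mem[0x08]=0xda, mem[0x0e]=0xfe, mem[0x02]=0x72

MEM[0x05,0x15,0x08,0x0e,0x02] = b2 46 da fe 72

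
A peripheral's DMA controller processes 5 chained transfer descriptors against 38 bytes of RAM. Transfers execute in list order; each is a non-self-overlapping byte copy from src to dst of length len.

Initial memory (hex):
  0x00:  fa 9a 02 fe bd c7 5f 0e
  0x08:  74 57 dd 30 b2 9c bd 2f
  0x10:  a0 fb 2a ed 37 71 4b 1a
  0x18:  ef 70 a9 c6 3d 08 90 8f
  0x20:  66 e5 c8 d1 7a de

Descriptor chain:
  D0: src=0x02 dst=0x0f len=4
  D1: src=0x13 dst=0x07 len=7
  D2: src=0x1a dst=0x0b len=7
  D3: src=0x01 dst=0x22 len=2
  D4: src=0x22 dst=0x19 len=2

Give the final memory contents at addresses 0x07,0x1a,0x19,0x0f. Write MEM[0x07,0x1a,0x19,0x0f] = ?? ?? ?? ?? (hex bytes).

MEM[0x07,0x1a,0x19,0x0f] = ed 02 9a 90

D0: mem[0x0f..0x12] <- [02 fe bd c7]
D1: mem[0x07..0x0d] <- [ed 37 71 4b 1a ef 70]
D2: mem[0x0b..0x11] <- [a9 c6 3d 08 90 8f 66]
D3: mem[0x22..0x23] <- [9a 02]
D4: mem[0x19..0x1a] <- [9a 02]
query mem[0x07]=0xed, mem[0x1a]=0x02, mem[0x19]=0x9a, mem[0x0f]=0x90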